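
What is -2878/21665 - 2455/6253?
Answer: -71183709/135471245 ≈ -0.52545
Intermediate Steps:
-2878/21665 - 2455/6253 = -71183709/135471245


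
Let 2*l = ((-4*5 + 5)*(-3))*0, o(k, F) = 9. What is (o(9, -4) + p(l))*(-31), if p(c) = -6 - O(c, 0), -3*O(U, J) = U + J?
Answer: -93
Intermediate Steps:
l = 0 (l = (((-4*5 + 5)*(-3))*0)/2 = (((-20 + 5)*(-3))*0)/2 = (-15*(-3)*0)/2 = (45*0)/2 = (½)*0 = 0)
O(U, J) = -J/3 - U/3 (O(U, J) = -(U + J)/3 = -(J + U)/3 = -J/3 - U/3)
p(c) = -6 + c/3 (p(c) = -6 - (-⅓*0 - c/3) = -6 - (0 - c/3) = -6 - (-1)*c/3 = -6 + c/3)
(o(9, -4) + p(l))*(-31) = (9 + (-6 + (⅓)*0))*(-31) = (9 + (-6 + 0))*(-31) = (9 - 6)*(-31) = 3*(-31) = -93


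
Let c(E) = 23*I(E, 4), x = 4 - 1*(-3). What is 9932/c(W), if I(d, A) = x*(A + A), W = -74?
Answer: 2483/322 ≈ 7.7112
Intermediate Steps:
x = 7 (x = 4 + 3 = 7)
I(d, A) = 14*A (I(d, A) = 7*(A + A) = 7*(2*A) = 14*A)
c(E) = 1288 (c(E) = 23*(14*4) = 23*56 = 1288)
9932/c(W) = 9932/1288 = 9932*(1/1288) = 2483/322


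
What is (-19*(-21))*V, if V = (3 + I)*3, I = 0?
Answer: 3591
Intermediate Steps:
V = 9 (V = (3 + 0)*3 = 3*3 = 9)
(-19*(-21))*V = -19*(-21)*9 = 399*9 = 3591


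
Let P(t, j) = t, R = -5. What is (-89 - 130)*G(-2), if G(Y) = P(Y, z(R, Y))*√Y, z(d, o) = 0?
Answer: 438*I*√2 ≈ 619.43*I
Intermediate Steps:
G(Y) = Y^(3/2) (G(Y) = Y*√Y = Y^(3/2))
(-89 - 130)*G(-2) = (-89 - 130)*(-2)^(3/2) = -(-438)*I*√2 = 438*I*√2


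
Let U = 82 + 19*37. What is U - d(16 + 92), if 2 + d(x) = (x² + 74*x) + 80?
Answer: -18949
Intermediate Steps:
U = 785 (U = 82 + 703 = 785)
d(x) = 78 + x² + 74*x (d(x) = -2 + ((x² + 74*x) + 80) = -2 + (80 + x² + 74*x) = 78 + x² + 74*x)
U - d(16 + 92) = 785 - (78 + (16 + 92)² + 74*(16 + 92)) = 785 - (78 + 108² + 74*108) = 785 - (78 + 11664 + 7992) = 785 - 1*19734 = 785 - 19734 = -18949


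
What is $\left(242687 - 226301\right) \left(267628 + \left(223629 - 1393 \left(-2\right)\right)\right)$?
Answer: $8095388598$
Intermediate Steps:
$\left(242687 - 226301\right) \left(267628 + \left(223629 - 1393 \left(-2\right)\right)\right) = 16386 \left(267628 + \left(223629 - -2786\right)\right) = 16386 \left(267628 + \left(223629 + 2786\right)\right) = 16386 \left(267628 + 226415\right) = 16386 \cdot 494043 = 8095388598$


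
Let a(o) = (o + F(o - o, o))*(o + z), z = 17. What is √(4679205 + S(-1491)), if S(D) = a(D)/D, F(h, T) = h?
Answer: √4677731 ≈ 2162.8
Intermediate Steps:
a(o) = o*(17 + o) (a(o) = (o + (o - o))*(o + 17) = (o + 0)*(17 + o) = o*(17 + o))
S(D) = 17 + D (S(D) = (D*(17 + D))/D = 17 + D)
√(4679205 + S(-1491)) = √(4679205 + (17 - 1491)) = √(4679205 - 1474) = √4677731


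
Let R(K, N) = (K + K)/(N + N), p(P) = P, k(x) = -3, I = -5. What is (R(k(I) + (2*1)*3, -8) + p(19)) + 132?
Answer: 1205/8 ≈ 150.63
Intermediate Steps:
R(K, N) = K/N (R(K, N) = (2*K)/((2*N)) = (2*K)*(1/(2*N)) = K/N)
(R(k(I) + (2*1)*3, -8) + p(19)) + 132 = ((-3 + (2*1)*3)/(-8) + 19) + 132 = ((-3 + 2*3)*(-1/8) + 19) + 132 = ((-3 + 6)*(-1/8) + 19) + 132 = (3*(-1/8) + 19) + 132 = (-3/8 + 19) + 132 = 149/8 + 132 = 1205/8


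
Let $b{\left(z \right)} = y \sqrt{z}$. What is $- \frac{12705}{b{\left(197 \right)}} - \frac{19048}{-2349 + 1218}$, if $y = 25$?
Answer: $\frac{19048}{1131} - \frac{2541 \sqrt{197}}{985} \approx -19.366$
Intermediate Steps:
$b{\left(z \right)} = 25 \sqrt{z}$
$- \frac{12705}{b{\left(197 \right)}} - \frac{19048}{-2349 + 1218} = - \frac{12705}{25 \sqrt{197}} - \frac{19048}{-2349 + 1218} = - 12705 \frac{\sqrt{197}}{4925} - \frac{19048}{-1131} = - \frac{2541 \sqrt{197}}{985} - - \frac{19048}{1131} = - \frac{2541 \sqrt{197}}{985} + \frac{19048}{1131} = \frac{19048}{1131} - \frac{2541 \sqrt{197}}{985}$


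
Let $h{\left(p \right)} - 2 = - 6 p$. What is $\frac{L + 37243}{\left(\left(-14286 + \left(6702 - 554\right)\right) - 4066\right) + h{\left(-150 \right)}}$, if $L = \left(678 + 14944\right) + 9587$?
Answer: $- \frac{31226}{5651} \approx -5.5257$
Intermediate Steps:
$h{\left(p \right)} = 2 - 6 p$
$L = 25209$ ($L = 15622 + 9587 = 25209$)
$\frac{L + 37243}{\left(\left(-14286 + \left(6702 - 554\right)\right) - 4066\right) + h{\left(-150 \right)}} = \frac{25209 + 37243}{\left(\left(-14286 + \left(6702 - 554\right)\right) - 4066\right) + \left(2 - -900\right)} = \frac{62452}{\left(\left(-14286 + \left(6702 - 554\right)\right) - 4066\right) + \left(2 + 900\right)} = \frac{62452}{\left(\left(-14286 + 6148\right) - 4066\right) + 902} = \frac{62452}{\left(-8138 - 4066\right) + 902} = \frac{62452}{-12204 + 902} = \frac{62452}{-11302} = 62452 \left(- \frac{1}{11302}\right) = - \frac{31226}{5651}$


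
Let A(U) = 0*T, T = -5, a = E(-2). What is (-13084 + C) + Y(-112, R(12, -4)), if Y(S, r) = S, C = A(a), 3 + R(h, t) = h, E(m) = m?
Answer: -13196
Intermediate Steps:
a = -2
R(h, t) = -3 + h
A(U) = 0 (A(U) = 0*(-5) = 0)
C = 0
(-13084 + C) + Y(-112, R(12, -4)) = (-13084 + 0) - 112 = -13084 - 112 = -13196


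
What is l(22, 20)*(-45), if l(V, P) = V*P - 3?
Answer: -19665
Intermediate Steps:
l(V, P) = -3 + P*V (l(V, P) = P*V - 3 = -3 + P*V)
l(22, 20)*(-45) = (-3 + 20*22)*(-45) = (-3 + 440)*(-45) = 437*(-45) = -19665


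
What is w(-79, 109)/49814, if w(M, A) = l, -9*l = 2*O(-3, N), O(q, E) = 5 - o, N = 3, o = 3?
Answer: -2/224163 ≈ -8.9221e-6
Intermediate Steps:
O(q, E) = 2 (O(q, E) = 5 - 1*3 = 5 - 3 = 2)
l = -4/9 (l = -2*2/9 = -1/9*4 = -4/9 ≈ -0.44444)
w(M, A) = -4/9
w(-79, 109)/49814 = -4/9/49814 = -4/9*1/49814 = -2/224163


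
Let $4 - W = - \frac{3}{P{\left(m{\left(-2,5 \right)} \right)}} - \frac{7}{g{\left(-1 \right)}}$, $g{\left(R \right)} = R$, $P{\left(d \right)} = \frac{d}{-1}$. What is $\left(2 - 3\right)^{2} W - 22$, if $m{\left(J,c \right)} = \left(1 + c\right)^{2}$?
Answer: $- \frac{301}{12} \approx -25.083$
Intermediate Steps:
$P{\left(d \right)} = - d$ ($P{\left(d \right)} = d \left(-1\right) = - d$)
$W = - \frac{37}{12}$ ($W = 4 - \left(- \frac{3}{\left(-1\right) \left(1 + 5\right)^{2}} - \frac{7}{-1}\right) = 4 - \left(- \frac{3}{\left(-1\right) 6^{2}} - -7\right) = 4 - \left(- \frac{3}{\left(-1\right) 36} + 7\right) = 4 - \left(- \frac{3}{-36} + 7\right) = 4 - \left(\left(-3\right) \left(- \frac{1}{36}\right) + 7\right) = 4 - \left(\frac{1}{12} + 7\right) = 4 - \frac{85}{12} = - \frac{37}{12} \approx -3.0833$)
$\left(2 - 3\right)^{2} W - 22 = \left(2 - 3\right)^{2} \left(- \frac{37}{12}\right) - 22 = \left(-1\right)^{2} \left(- \frac{37}{12}\right) - 22 = 1 \left(- \frac{37}{12}\right) - 22 = - \frac{37}{12} - 22 = - \frac{301}{12}$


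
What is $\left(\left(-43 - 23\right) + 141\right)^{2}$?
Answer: $5625$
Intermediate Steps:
$\left(\left(-43 - 23\right) + 141\right)^{2} = \left(-66 + 141\right)^{2} = 75^{2} = 5625$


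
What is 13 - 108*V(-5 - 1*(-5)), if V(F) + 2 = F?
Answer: 229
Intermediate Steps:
V(F) = -2 + F
13 - 108*V(-5 - 1*(-5)) = 13 - 108*(-2 + (-5 - 1*(-5))) = 13 - 108*(-2 + (-5 + 5)) = 13 - 108*(-2 + 0) = 13 - 108*(-2) = 13 + 216 = 229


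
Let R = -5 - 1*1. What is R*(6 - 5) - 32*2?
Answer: -70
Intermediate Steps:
R = -6 (R = -5 - 1 = -6)
R*(6 - 5) - 32*2 = -6*(6 - 5) - 32*2 = -6*1 - 64 = -6 - 64 = -70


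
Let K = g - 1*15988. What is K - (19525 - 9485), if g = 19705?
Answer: -6323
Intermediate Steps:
K = 3717 (K = 19705 - 1*15988 = 19705 - 15988 = 3717)
K - (19525 - 9485) = 3717 - (19525 - 9485) = 3717 - 1*10040 = 3717 - 10040 = -6323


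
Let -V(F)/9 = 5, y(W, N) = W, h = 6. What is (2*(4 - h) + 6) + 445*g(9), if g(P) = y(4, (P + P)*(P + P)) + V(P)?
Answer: -18243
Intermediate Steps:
V(F) = -45 (V(F) = -9*5 = -45)
g(P) = -41 (g(P) = 4 - 45 = -41)
(2*(4 - h) + 6) + 445*g(9) = (2*(4 - 1*6) + 6) + 445*(-41) = (2*(4 - 6) + 6) - 18245 = (2*(-2) + 6) - 18245 = (-4 + 6) - 18245 = 2 - 18245 = -18243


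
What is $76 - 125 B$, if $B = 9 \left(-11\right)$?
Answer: $12451$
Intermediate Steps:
$B = -99$
$76 - 125 B = 76 - -12375 = 76 + 12375 = 12451$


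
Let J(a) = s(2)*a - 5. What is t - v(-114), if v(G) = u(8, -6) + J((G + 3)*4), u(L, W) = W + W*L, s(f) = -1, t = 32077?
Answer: 31692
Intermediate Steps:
u(L, W) = W + L*W
J(a) = -5 - a (J(a) = -a - 5 = -5 - a)
v(G) = -71 - 4*G (v(G) = -6*(1 + 8) + (-5 - (G + 3)*4) = -6*9 + (-5 - (3 + G)*4) = -54 + (-5 - (12 + 4*G)) = -54 + (-5 + (-12 - 4*G)) = -54 + (-17 - 4*G) = -71 - 4*G)
t - v(-114) = 32077 - (-71 - 4*(-114)) = 32077 - (-71 + 456) = 32077 - 1*385 = 32077 - 385 = 31692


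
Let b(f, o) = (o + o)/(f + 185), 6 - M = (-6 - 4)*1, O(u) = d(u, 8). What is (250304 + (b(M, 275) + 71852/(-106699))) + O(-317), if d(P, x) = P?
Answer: 5361390187711/21446499 ≈ 2.4999e+5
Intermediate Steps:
O(u) = u
M = 16 (M = 6 - (-6 - 4) = 6 - (-10) = 6 - 1*(-10) = 6 + 10 = 16)
b(f, o) = 2*o/(185 + f) (b(f, o) = (2*o)/(185 + f) = 2*o/(185 + f))
(250304 + (b(M, 275) + 71852/(-106699))) + O(-317) = (250304 + (2*275/(185 + 16) + 71852/(-106699))) - 317 = (250304 + (2*275/201 + 71852*(-1/106699))) - 317 = (250304 + (2*275*(1/201) - 71852/106699)) - 317 = (250304 + (550/201 - 71852/106699)) - 317 = (250304 + 44242198/21446499) - 317 = 5368188727894/21446499 - 317 = 5361390187711/21446499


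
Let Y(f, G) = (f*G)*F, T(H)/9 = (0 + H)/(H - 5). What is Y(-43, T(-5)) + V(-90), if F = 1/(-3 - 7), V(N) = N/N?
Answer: 407/20 ≈ 20.350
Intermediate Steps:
T(H) = 9*H/(-5 + H) (T(H) = 9*((0 + H)/(H - 5)) = 9*(H/(-5 + H)) = 9*H/(-5 + H))
V(N) = 1
F = -⅒ (F = 1/(-10) = -⅒ ≈ -0.10000)
Y(f, G) = -G*f/10 (Y(f, G) = (f*G)*(-⅒) = (G*f)*(-⅒) = -G*f/10)
Y(-43, T(-5)) + V(-90) = -⅒*9*(-5)/(-5 - 5)*(-43) + 1 = -⅒*9*(-5)/(-10)*(-43) + 1 = -⅒*9*(-5)*(-⅒)*(-43) + 1 = -⅒*9/2*(-43) + 1 = 387/20 + 1 = 407/20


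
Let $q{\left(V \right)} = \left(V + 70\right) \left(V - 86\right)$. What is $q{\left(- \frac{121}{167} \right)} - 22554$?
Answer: $- \frac{796562333}{27889} \approx -28562.0$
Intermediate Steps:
$q{\left(V \right)} = \left(-86 + V\right) \left(70 + V\right)$ ($q{\left(V \right)} = \left(70 + V\right) \left(-86 + V\right) = \left(-86 + V\right) \left(70 + V\right)$)
$q{\left(- \frac{121}{167} \right)} - 22554 = \left(-6020 + \left(- \frac{121}{167}\right)^{2} - 16 \left(- \frac{121}{167}\right)\right) - 22554 = \left(-6020 + \left(\left(-121\right) \frac{1}{167}\right)^{2} - 16 \left(\left(-121\right) \frac{1}{167}\right)\right) - 22554 = \left(-6020 + \left(- \frac{121}{167}\right)^{2} - - \frac{1936}{167}\right) - 22554 = \left(-6020 + \frac{14641}{27889} + \frac{1936}{167}\right) - 22554 = - \frac{167553827}{27889} - 22554 = - \frac{796562333}{27889}$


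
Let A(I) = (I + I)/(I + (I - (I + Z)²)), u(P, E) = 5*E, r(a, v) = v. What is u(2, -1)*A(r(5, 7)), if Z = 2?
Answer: 70/67 ≈ 1.0448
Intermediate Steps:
A(I) = 2*I/(-(2 + I)² + 2*I) (A(I) = (I + I)/(I + (I - (I + 2)²)) = (2*I)/(I + (I - (2 + I)²)) = (2*I)/(-(2 + I)² + 2*I) = 2*I/(-(2 + I)² + 2*I))
u(2, -1)*A(r(5, 7)) = (5*(-1))*(2*7/(-(2 + 7)² + 2*7)) = -10*7/(-1*9² + 14) = -10*7/(-1*81 + 14) = -10*7/(-81 + 14) = -10*7/(-67) = -10*7*(-1)/67 = -5*(-14/67) = 70/67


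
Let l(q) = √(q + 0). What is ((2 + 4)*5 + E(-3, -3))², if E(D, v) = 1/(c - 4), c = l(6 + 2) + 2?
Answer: 3723/4 + 61*√2/2 ≈ 973.88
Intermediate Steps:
l(q) = √q
c = 2 + 2*√2 (c = √(6 + 2) + 2 = √8 + 2 = 2*√2 + 2 = 2 + 2*√2 ≈ 4.8284)
E(D, v) = 1/(-2 + 2*√2) (E(D, v) = 1/((2 + 2*√2) - 4) = 1/(-2 + 2*√2))
((2 + 4)*5 + E(-3, -3))² = ((2 + 4)*5 + (½ + √2/2))² = (6*5 + (½ + √2/2))² = (30 + (½ + √2/2))² = (61/2 + √2/2)²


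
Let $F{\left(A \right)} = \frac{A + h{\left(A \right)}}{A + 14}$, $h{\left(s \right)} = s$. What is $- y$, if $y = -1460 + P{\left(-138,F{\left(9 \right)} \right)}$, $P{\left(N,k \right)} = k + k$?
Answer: $\frac{33544}{23} \approx 1458.4$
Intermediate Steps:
$F{\left(A \right)} = \frac{2 A}{14 + A}$ ($F{\left(A \right)} = \frac{A + A}{A + 14} = \frac{2 A}{14 + A}$)
$P{\left(N,k \right)} = 2 k$
$y = - \frac{33544}{23}$ ($y = -1460 + 2 \cdot 2 \cdot 9 \frac{1}{14 + 9} = -1460 + 2 \cdot 2 \cdot 9 \cdot \frac{1}{23} = -1460 + 2 \cdot \frac{18}{23} = -1460 + \frac{36}{23} = - \frac{33544}{23} \approx -1458.4$)
$- y = \left(-1\right) \left(- \frac{33544}{23}\right) = \frac{33544}{23}$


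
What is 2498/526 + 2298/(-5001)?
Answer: 1880625/438421 ≈ 4.2895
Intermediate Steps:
2498/526 + 2298/(-5001) = 2498*(1/526) + 2298*(-1/5001) = 1249/263 - 766/1667 = 1880625/438421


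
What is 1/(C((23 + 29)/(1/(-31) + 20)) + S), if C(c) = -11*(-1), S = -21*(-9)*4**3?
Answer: 1/12107 ≈ 8.2597e-5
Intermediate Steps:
S = 12096 (S = 189*64 = 12096)
C(c) = 11
1/(C((23 + 29)/(1/(-31) + 20)) + S) = 1/(11 + 12096) = 1/12107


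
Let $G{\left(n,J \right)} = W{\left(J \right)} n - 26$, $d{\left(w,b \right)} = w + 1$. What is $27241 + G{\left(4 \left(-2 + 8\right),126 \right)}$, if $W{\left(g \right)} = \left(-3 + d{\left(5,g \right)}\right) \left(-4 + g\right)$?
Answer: $35999$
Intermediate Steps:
$d{\left(w,b \right)} = 1 + w$
$W{\left(g \right)} = -12 + 3 g$ ($W{\left(g \right)} = \left(-3 + \left(1 + 5\right)\right) \left(-4 + g\right) = \left(-3 + 6\right) \left(-4 + g\right) = 3 \left(-4 + g\right) = -12 + 3 g$)
$G{\left(n,J \right)} = -26 + n \left(-12 + 3 J\right)$ ($G{\left(n,J \right)} = \left(-12 + 3 J\right) n - 26 = n \left(-12 + 3 J\right) - 26 = -26 + n \left(-12 + 3 J\right)$)
$27241 + G{\left(4 \left(-2 + 8\right),126 \right)} = 27241 - \left(26 - 3 \cdot 4 \left(-2 + 8\right) \left(-4 + 126\right)\right) = 27241 - \left(26 - 3 \cdot 4 \cdot 6 \cdot 122\right) = 27241 - \left(26 - 8784\right) = 27241 + \left(-26 + 8784\right) = 27241 + 8758 = 35999$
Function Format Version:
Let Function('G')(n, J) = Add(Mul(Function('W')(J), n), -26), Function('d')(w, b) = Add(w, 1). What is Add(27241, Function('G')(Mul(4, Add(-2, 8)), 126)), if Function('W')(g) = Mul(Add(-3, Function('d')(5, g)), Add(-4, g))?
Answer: 35999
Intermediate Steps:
Function('d')(w, b) = Add(1, w)
Function('W')(g) = Add(-12, Mul(3, g)) (Function('W')(g) = Mul(Add(-3, Add(1, 5)), Add(-4, g)) = Mul(Add(-3, 6), Add(-4, g)) = Mul(3, Add(-4, g)) = Add(-12, Mul(3, g)))
Function('G')(n, J) = Add(-26, Mul(n, Add(-12, Mul(3, J)))) (Function('G')(n, J) = Add(Mul(Add(-12, Mul(3, J)), n), -26) = Add(Mul(n, Add(-12, Mul(3, J))), -26) = Add(-26, Mul(n, Add(-12, Mul(3, J)))))
Add(27241, Function('G')(Mul(4, Add(-2, 8)), 126)) = Add(27241, Add(-26, Mul(3, Mul(4, Add(-2, 8)), Add(-4, 126)))) = Add(27241, Add(-26, Mul(3, Mul(4, 6), 122))) = Add(27241, Add(-26, Mul(3, 24, 122))) = Add(27241, Add(-26, 8784)) = Add(27241, 8758) = 35999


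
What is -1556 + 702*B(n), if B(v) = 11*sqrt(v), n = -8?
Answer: -1556 + 15444*I*sqrt(2) ≈ -1556.0 + 21841.0*I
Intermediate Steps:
-1556 + 702*B(n) = -1556 + 702*(11*sqrt(-8)) = -1556 + 702*(11*(2*I*sqrt(2))) = -1556 + 702*(22*I*sqrt(2)) = -1556 + 15444*I*sqrt(2)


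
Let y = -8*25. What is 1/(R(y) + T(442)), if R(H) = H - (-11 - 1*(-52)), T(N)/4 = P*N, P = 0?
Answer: -1/241 ≈ -0.0041494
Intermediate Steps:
T(N) = 0 (T(N) = 4*(0*N) = 4*0 = 0)
y = -200
R(H) = -41 + H (R(H) = H - (-11 + 52) = H - 1*41 = H - 41 = -41 + H)
1/(R(y) + T(442)) = 1/((-41 - 200) + 0) = 1/(-241 + 0) = 1/(-241) = -1/241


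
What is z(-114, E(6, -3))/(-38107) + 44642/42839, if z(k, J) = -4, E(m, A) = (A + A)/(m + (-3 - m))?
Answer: 1701344050/1632465773 ≈ 1.0422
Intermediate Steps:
E(m, A) = -2*A/3 (E(m, A) = (2*A)/(-3) = (2*A)*(-⅓) = -2*A/3)
z(-114, E(6, -3))/(-38107) + 44642/42839 = -4/(-38107) + 44642/42839 = -4*(-1/38107) + 44642*(1/42839) = 4/38107 + 44642/42839 = 1701344050/1632465773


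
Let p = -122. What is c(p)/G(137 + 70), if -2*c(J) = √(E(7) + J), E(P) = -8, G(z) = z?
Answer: -I*√130/414 ≈ -0.02754*I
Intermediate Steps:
c(J) = -√(-8 + J)/2
c(p)/G(137 + 70) = (-√(-8 - 122)/2)/(137 + 70) = -I*√130/2/207 = -I*√130/2*(1/207) = -I*√130/414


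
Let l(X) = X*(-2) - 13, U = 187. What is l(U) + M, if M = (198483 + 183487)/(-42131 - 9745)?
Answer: -10228991/25938 ≈ -394.36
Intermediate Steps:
M = -190985/25938 (M = 381970/(-51876) = 381970*(-1/51876) = -190985/25938 ≈ -7.3631)
l(X) = -13 - 2*X (l(X) = -2*X - 13 = -13 - 2*X)
l(U) + M = (-13 - 2*187) - 190985/25938 = (-13 - 374) - 190985/25938 = -387 - 190985/25938 = -10228991/25938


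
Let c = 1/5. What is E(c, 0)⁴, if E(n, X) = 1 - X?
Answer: 1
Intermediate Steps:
c = ⅕ (c = 1*(⅕) = ⅕ ≈ 0.20000)
E(c, 0)⁴ = (1 - 1*0)⁴ = (1 + 0)⁴ = 1⁴ = 1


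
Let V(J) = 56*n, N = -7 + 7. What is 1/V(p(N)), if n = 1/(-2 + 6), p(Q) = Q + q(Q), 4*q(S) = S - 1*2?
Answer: 1/14 ≈ 0.071429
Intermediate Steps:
q(S) = -½ + S/4 (q(S) = (S - 1*2)/4 = (S - 2)/4 = (-2 + S)/4 = -½ + S/4)
N = 0
p(Q) = -½ + 5*Q/4 (p(Q) = Q + (-½ + Q/4) = -½ + 5*Q/4)
n = ¼ (n = 1/4 = ¼ ≈ 0.25000)
V(J) = 14 (V(J) = 56*(¼) = 14)
1/V(p(N)) = 1/14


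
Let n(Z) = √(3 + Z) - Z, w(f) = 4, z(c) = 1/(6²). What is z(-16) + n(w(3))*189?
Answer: -27215/36 + 189*√7 ≈ -255.93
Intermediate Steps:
z(c) = 1/36
z(-16) + n(w(3))*189 = 1/36 + (√(3 + 4) - 1*4)*189 = 1/36 + (√7 - 4)*189 = 1/36 + (-4 + √7)*189 = 1/36 + (-756 + 189*√7) = -27215/36 + 189*√7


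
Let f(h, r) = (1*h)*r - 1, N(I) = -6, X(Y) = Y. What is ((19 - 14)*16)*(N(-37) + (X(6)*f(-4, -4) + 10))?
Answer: 7520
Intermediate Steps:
f(h, r) = -1 + h*r (f(h, r) = h*r - 1 = -1 + h*r)
((19 - 14)*16)*(N(-37) + (X(6)*f(-4, -4) + 10)) = ((19 - 14)*16)*(-6 + (6*(-1 - 4*(-4)) + 10)) = (5*16)*(-6 + (6*(-1 + 16) + 10)) = 80*(-6 + (6*15 + 10)) = 80*(-6 + (90 + 10)) = 80*(-6 + 100) = 80*94 = 7520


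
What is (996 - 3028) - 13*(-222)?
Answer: 854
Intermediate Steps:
(996 - 3028) - 13*(-222) = -2032 - 1*(-2886) = -2032 + 2886 = 854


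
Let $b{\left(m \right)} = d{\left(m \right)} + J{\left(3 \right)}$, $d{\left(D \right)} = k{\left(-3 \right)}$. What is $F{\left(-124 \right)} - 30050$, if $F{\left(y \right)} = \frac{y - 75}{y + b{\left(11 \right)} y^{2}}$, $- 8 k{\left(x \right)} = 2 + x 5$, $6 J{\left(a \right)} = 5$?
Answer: $- \frac{3396431897}{113026} \approx -30050.0$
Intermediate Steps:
$J{\left(a \right)} = \frac{5}{6}$ ($J{\left(a \right)} = \frac{1}{6} \cdot 5 = \frac{5}{6}$)
$k{\left(x \right)} = - \frac{1}{4} - \frac{5 x}{8}$ ($k{\left(x \right)} = - \frac{2 + x 5}{8} = - \frac{2 + 5 x}{8} = - \frac{1}{4} - \frac{5 x}{8}$)
$d{\left(D \right)} = \frac{13}{8}$ ($d{\left(D \right)} = - \frac{1}{4} - - \frac{15}{8} = - \frac{1}{4} + \frac{15}{8} = \frac{13}{8}$)
$b{\left(m \right)} = \frac{59}{24}$ ($b{\left(m \right)} = \frac{13}{8} + \frac{5}{6} = \frac{59}{24}$)
$F{\left(y \right)} = \frac{-75 + y}{y + \frac{59 y^{2}}{24}}$ ($F{\left(y \right)} = \frac{y - 75}{y + \frac{59 y^{2}}{24}} = \frac{-75 + y}{y + \frac{59 y^{2}}{24}}$)
$F{\left(-124 \right)} - 30050 = \frac{24 \left(-75 - 124\right)}{\left(-124\right) \left(24 + 59 \left(-124\right)\right)} - 30050 = 24 \left(- \frac{1}{124}\right) \frac{1}{24 - 7316} \left(-199\right) - 30050 = 24 \left(- \frac{1}{124}\right) \frac{1}{-7292} \left(-199\right) - 30050 = 24 \left(- \frac{1}{124}\right) \left(- \frac{1}{7292}\right) \left(-199\right) - 30050 = - \frac{597}{113026} - 30050 = - \frac{3396431897}{113026}$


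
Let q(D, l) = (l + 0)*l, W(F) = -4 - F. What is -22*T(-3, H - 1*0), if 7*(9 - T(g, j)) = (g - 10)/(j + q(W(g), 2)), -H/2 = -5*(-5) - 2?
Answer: -28963/147 ≈ -197.03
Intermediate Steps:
H = -46 (H = -2*(-5*(-5) - 2) = -2*(25 - 2) = -2*23 = -46)
q(D, l) = l**2 (q(D, l) = l*l = l**2)
T(g, j) = 9 - (-10 + g)/(7*(4 + j)) (T(g, j) = 9 - (g - 10)/(7*(j + 2**2)) = 9 - (-10 + g)/(7*(j + 4)) = 9 - (-10 + g)/(7*(4 + j)))
-22*T(-3, H - 1*0) = -22*(262 - 1*(-3) + 63*(-46 - 1*0))/(7*(4 + (-46 - 1*0))) = -22*(262 + 3 + 63*(-46 + 0))/(7*(4 + (-46 + 0))) = -22*(262 + 3 + 63*(-46))/(7*(4 - 46)) = -22*(262 + 3 - 2898)/(7*(-42)) = -22*(-1)*(-2633)/(7*42) = -22*2633/294 = -28963/147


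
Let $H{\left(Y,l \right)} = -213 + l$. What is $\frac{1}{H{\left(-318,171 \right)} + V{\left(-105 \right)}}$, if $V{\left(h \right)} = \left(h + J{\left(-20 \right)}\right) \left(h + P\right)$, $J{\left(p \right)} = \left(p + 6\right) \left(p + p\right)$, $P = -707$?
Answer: $- \frac{1}{369502} \approx -2.7063 \cdot 10^{-6}$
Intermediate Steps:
$J{\left(p \right)} = 2 p \left(6 + p\right)$ ($J{\left(p \right)} = \left(6 + p\right) 2 p = 2 p \left(6 + p\right)$)
$V{\left(h \right)} = \left(-707 + h\right) \left(560 + h\right)$ ($V{\left(h \right)} = \left(h + 2 \left(-20\right) \left(6 - 20\right)\right) \left(h - 707\right) = \left(h + 2 \left(-20\right) \left(-14\right)\right) \left(-707 + h\right) = \left(h + 560\right) \left(-707 + h\right) = \left(560 + h\right) \left(-707 + h\right) = \left(-707 + h\right) \left(560 + h\right)$)
$\frac{1}{H{\left(-318,171 \right)} + V{\left(-105 \right)}} = \frac{1}{\left(-213 + 171\right) - \left(380485 - 11025\right)} = \frac{1}{-42 + \left(-395920 + 11025 + 15435\right)} = \frac{1}{-42 - 369460} = \frac{1}{-369502} = - \frac{1}{369502}$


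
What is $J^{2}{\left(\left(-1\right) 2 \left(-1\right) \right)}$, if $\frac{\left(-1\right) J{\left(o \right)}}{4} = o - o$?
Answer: $0$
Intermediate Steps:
$J{\left(o \right)} = 0$ ($J{\left(o \right)} = - 4 \left(o - o\right) = \left(-4\right) 0 = 0$)
$J^{2}{\left(\left(-1\right) 2 \left(-1\right) \right)} = 0^{2} = 0$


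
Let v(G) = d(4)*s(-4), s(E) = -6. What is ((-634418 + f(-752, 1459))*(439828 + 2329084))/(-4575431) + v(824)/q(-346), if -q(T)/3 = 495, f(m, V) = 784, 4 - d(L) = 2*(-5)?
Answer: 868466137285028/2264838345 ≈ 3.8346e+5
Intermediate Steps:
d(L) = 14 (d(L) = 4 - 2*(-5) = 4 - 1*(-10) = 4 + 10 = 14)
q(T) = -1485 (q(T) = -3*495 = -1485)
v(G) = -84 (v(G) = 14*(-6) = -84)
((-634418 + f(-752, 1459))*(439828 + 2329084))/(-4575431) + v(824)/q(-346) = ((-634418 + 784)*(439828 + 2329084))/(-4575431) - 84/(-1485) = -633634*2768912*(-1/4575431) - 84*(-1/1485) = -1754476786208*(-1/4575431) + 28/495 = 1754476786208/4575431 + 28/495 = 868466137285028/2264838345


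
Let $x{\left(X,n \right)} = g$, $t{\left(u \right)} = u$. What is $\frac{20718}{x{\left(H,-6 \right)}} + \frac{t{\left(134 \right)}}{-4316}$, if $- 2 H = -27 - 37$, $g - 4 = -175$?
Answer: $- \frac{4968989}{41002} \approx -121.19$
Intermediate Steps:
$g = -171$ ($g = 4 - 175 = -171$)
$H = 32$ ($H = - \frac{-27 - 37}{2} = \left(- \frac{1}{2}\right) \left(-64\right) = 32$)
$x{\left(X,n \right)} = -171$
$\frac{20718}{x{\left(H,-6 \right)}} + \frac{t{\left(134 \right)}}{-4316} = \frac{20718}{-171} + \frac{134}{-4316} = 20718 \left(- \frac{1}{171}\right) + 134 \left(- \frac{1}{4316}\right) = - \frac{2302}{19} - \frac{67}{2158} = - \frac{4968989}{41002}$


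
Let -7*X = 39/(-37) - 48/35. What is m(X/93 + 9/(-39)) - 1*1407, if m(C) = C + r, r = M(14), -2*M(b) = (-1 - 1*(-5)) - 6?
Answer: -5137221604/3653195 ≈ -1406.2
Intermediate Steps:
X = 3141/9065 (X = -(39/(-37) - 48/35)/7 = -(39*(-1/37) - 48*1/35)/7 = -(-39/37 - 48/35)/7 = -⅐*(-3141/1295) = 3141/9065 ≈ 0.34650)
M(b) = 1 (M(b) = -((-1 - 1*(-5)) - 6)/2 = -((-1 + 5) - 6)/2 = -(4 - 6)/2 = -½*(-2) = 1)
r = 1
m(C) = 1 + C (m(C) = C + 1 = 1 + C)
m(X/93 + 9/(-39)) - 1*1407 = (1 + ((3141/9065)/93 + 9/(-39))) - 1*1407 = (1 + ((3141/9065)*(1/93) + 9*(-1/39))) - 1407 = (1 + (1047/281015 - 3/13)) - 1407 = (1 - 829434/3653195) - 1407 = 2823761/3653195 - 1407 = -5137221604/3653195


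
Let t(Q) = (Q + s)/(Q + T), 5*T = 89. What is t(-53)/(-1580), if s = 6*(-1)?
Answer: -59/55616 ≈ -0.0010608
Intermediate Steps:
T = 89/5 (T = (1/5)*89 = 89/5 ≈ 17.800)
s = -6
t(Q) = (-6 + Q)/(89/5 + Q) (t(Q) = (Q - 6)/(Q + 89/5) = (-6 + Q)/(89/5 + Q))
t(-53)/(-1580) = (5*(-6 - 53)/(89 + 5*(-53)))/(-1580) = (5*(-59)/(89 - 265))*(-1/1580) = (5*(-59)/(-176))*(-1/1580) = (5*(-1/176)*(-59))*(-1/1580) = (295/176)*(-1/1580) = -59/55616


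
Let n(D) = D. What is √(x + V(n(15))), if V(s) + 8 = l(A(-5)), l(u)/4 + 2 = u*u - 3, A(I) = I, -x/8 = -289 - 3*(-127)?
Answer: 2*I*√166 ≈ 25.768*I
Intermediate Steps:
x = -736 (x = -8*(-289 - 3*(-127)) = -8*(-289 + 381) = -8*92 = -736)
l(u) = -20 + 4*u² (l(u) = -8 + 4*(u*u - 3) = -8 + 4*(u² - 3) = -8 + 4*(-3 + u²) = -8 + (-12 + 4*u²) = -20 + 4*u²)
V(s) = 72 (V(s) = -8 + (-20 + 4*(-5)²) = -8 + (-20 + 4*25) = -8 + (-20 + 100) = -8 + 80 = 72)
√(x + V(n(15))) = √(-736 + 72) = √(-664) = 2*I*√166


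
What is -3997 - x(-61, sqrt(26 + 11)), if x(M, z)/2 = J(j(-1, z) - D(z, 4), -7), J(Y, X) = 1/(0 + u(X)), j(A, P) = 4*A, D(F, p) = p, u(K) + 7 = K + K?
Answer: -83935/21 ≈ -3996.9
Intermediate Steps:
u(K) = -7 + 2*K (u(K) = -7 + (K + K) = -7 + 2*K)
J(Y, X) = 1/(-7 + 2*X) (J(Y, X) = 1/(0 + (-7 + 2*X)) = 1/(-7 + 2*X))
x(M, z) = -2/21 (x(M, z) = 2/(-7 + 2*(-7)) = 2/(-7 - 14) = 2/(-21) = 2*(-1/21) = -2/21)
-3997 - x(-61, sqrt(26 + 11)) = -3997 - 1*(-2/21) = -3997 + 2/21 = -83935/21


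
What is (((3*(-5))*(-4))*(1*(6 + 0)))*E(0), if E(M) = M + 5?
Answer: 1800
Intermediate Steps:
E(M) = 5 + M
(((3*(-5))*(-4))*(1*(6 + 0)))*E(0) = (((3*(-5))*(-4))*(1*(6 + 0)))*(5 + 0) = ((-15*(-4))*(1*6))*5 = (60*6)*5 = 360*5 = 1800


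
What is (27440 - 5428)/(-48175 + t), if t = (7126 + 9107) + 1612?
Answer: -11006/15165 ≈ -0.72575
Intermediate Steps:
t = 17845 (t = 16233 + 1612 = 17845)
(27440 - 5428)/(-48175 + t) = (27440 - 5428)/(-48175 + 17845) = 22012/(-30330) = 22012*(-1/30330) = -11006/15165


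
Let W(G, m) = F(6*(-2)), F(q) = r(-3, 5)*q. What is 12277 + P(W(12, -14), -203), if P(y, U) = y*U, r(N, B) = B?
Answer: 24457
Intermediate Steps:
F(q) = 5*q
W(G, m) = -60 (W(G, m) = 5*(6*(-2)) = 5*(-12) = -60)
P(y, U) = U*y
12277 + P(W(12, -14), -203) = 12277 - 203*(-60) = 12277 + 12180 = 24457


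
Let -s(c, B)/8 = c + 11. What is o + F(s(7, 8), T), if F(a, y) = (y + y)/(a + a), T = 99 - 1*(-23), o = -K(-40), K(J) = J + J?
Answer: 5699/72 ≈ 79.153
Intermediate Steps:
s(c, B) = -88 - 8*c (s(c, B) = -8*(c + 11) = -8*(11 + c) = -88 - 8*c)
K(J) = 2*J
o = 80 (o = -2*(-40) = -1*(-80) = 80)
T = 122 (T = 99 + 23 = 122)
F(a, y) = y/a (F(a, y) = (2*y)/((2*a)) = (2*y)*(1/(2*a)) = y/a)
o + F(s(7, 8), T) = 80 + 122/(-88 - 8*7) = 80 + 122/(-88 - 56) = 80 + 122/(-144) = 80 + 122*(-1/144) = 80 - 61/72 = 5699/72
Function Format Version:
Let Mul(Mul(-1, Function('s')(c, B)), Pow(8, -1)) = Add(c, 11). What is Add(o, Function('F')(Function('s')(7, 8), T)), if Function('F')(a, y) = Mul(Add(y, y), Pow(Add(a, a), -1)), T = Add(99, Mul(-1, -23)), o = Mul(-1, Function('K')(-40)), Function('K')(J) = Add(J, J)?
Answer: Rational(5699, 72) ≈ 79.153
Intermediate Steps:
Function('s')(c, B) = Add(-88, Mul(-8, c)) (Function('s')(c, B) = Mul(-8, Add(c, 11)) = Mul(-8, Add(11, c)) = Add(-88, Mul(-8, c)))
Function('K')(J) = Mul(2, J)
o = 80 (o = Mul(-1, Mul(2, -40)) = Mul(-1, -80) = 80)
T = 122 (T = Add(99, 23) = 122)
Function('F')(a, y) = Mul(y, Pow(a, -1)) (Function('F')(a, y) = Mul(Mul(2, y), Pow(Mul(2, a), -1)) = Mul(Mul(2, y), Mul(Rational(1, 2), Pow(a, -1))) = Mul(y, Pow(a, -1)))
Add(o, Function('F')(Function('s')(7, 8), T)) = Add(80, Mul(122, Pow(Add(-88, Mul(-8, 7)), -1))) = Add(80, Mul(122, Pow(Add(-88, -56), -1))) = Add(80, Mul(122, Pow(-144, -1))) = Add(80, Mul(122, Rational(-1, 144))) = Add(80, Rational(-61, 72)) = Rational(5699, 72)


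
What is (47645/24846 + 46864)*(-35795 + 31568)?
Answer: -1640682699901/8282 ≈ -1.9810e+8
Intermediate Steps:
(47645/24846 + 46864)*(-35795 + 31568) = (47645*(1/24846) + 46864)*(-4227) = (47645/24846 + 46864)*(-4227) = (1164430589/24846)*(-4227) = -1640682699901/8282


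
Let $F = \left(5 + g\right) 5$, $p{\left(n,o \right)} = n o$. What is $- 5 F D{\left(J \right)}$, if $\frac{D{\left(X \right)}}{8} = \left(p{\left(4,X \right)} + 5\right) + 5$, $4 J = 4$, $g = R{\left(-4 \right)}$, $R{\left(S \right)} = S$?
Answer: $-2800$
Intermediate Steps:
$g = -4$
$J = 1$ ($J = \frac{1}{4} \cdot 4 = 1$)
$F = 5$ ($F = \left(5 - 4\right) 5 = 1 \cdot 5 = 5$)
$D{\left(X \right)} = 80 + 32 X$ ($D{\left(X \right)} = 8 \left(\left(4 X + 5\right) + 5\right) = 8 \left(\left(5 + 4 X\right) + 5\right) = 8 \left(10 + 4 X\right) = 80 + 32 X$)
$- 5 F D{\left(J \right)} = \left(-5\right) 5 \left(80 + 32 \cdot 1\right) = - 25 \left(80 + 32\right) = \left(-25\right) 112 = -2800$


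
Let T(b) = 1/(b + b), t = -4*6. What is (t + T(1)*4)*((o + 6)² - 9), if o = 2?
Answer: -1210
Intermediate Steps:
t = -24
T(b) = 1/(2*b)
(t + T(1)*4)*((o + 6)² - 9) = (-24 + ((½)/1)*4)*((2 + 6)² - 9) = (-24 + ((½)*1)*4)*(8² - 9) = (-24 + (½)*4)*(64 - 9) = (-24 + 2)*55 = -22*55 = -1210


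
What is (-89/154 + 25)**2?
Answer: 14145121/23716 ≈ 596.44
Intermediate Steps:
(-89/154 + 25)**2 = (3761/154)**2 = 14145121/23716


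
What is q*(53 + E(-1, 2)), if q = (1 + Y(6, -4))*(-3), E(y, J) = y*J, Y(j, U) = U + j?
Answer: -459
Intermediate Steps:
E(y, J) = J*y
q = -9 (q = (1 + (-4 + 6))*(-3) = (1 + 2)*(-3) = 3*(-3) = -9)
q*(53 + E(-1, 2)) = -9*(53 + 2*(-1)) = -9*(53 - 2) = -9*51 = -459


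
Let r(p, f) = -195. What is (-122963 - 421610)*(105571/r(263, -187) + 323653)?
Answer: -34311782491772/195 ≈ -1.7596e+11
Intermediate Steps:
(-122963 - 421610)*(105571/r(263, -187) + 323653) = (-122963 - 421610)*(105571/(-195) + 323653) = -544573*(105571*(-1/195) + 323653) = -544573*(-105571/195 + 323653) = -544573*63006764/195 = -34311782491772/195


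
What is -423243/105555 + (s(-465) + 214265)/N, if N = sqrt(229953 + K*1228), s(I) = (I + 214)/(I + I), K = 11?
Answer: -4551/1135 + 199266701*sqrt(243461)/226418730 ≈ 430.24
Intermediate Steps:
s(I) = (214 + I)/(2*I) (s(I) = (214 + I)/((2*I)) = (214 + I)*(1/(2*I)) = (214 + I)/(2*I))
N = sqrt(243461) (N = sqrt(229953 + 11*1228) = sqrt(229953 + 13508) = sqrt(243461) ≈ 493.42)
-423243/105555 + (s(-465) + 214265)/N = -423243/105555 + ((1/2)*(214 - 465)/(-465) + 214265)/(sqrt(243461)) = -423243*1/105555 + ((1/2)*(-1/465)*(-251) + 214265)*(sqrt(243461)/243461) = -4551/1135 + (251/930 + 214265)*(sqrt(243461)/243461) = -4551/1135 + 199266701*(sqrt(243461)/243461)/930 = -4551/1135 + 199266701*sqrt(243461)/226418730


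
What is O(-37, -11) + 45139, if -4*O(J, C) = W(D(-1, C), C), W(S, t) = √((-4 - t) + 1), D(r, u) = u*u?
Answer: 45139 - √2/2 ≈ 45138.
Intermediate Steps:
D(r, u) = u²
W(S, t) = √(-3 - t)
O(J, C) = -√(-3 - C)/4
O(-37, -11) + 45139 = -√(-3 - 1*(-11))/4 + 45139 = -√(-3 + 11)/4 + 45139 = -√2/2 + 45139 = 45139 - √2/2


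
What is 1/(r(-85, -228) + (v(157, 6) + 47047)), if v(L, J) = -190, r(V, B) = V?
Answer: 1/46772 ≈ 2.1380e-5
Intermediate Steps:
1/(r(-85, -228) + (v(157, 6) + 47047)) = 1/(-85 + (-190 + 47047)) = 1/(-85 + 46857) = 1/46772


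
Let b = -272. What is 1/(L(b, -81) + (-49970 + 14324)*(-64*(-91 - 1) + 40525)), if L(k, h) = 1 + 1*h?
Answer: -1/1654437878 ≈ -6.0443e-10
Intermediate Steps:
L(k, h) = 1 + h
1/(L(b, -81) + (-49970 + 14324)*(-64*(-91 - 1) + 40525)) = 1/((1 - 81) + (-49970 + 14324)*(-64*(-91 - 1) + 40525)) = 1/(-80 - 35646*(-64*(-92) + 40525)) = 1/(-80 - 35646*(5888 + 40525)) = 1/(-80 - 35646*46413) = 1/(-80 - 1654437798) = 1/(-1654437878) = -1/1654437878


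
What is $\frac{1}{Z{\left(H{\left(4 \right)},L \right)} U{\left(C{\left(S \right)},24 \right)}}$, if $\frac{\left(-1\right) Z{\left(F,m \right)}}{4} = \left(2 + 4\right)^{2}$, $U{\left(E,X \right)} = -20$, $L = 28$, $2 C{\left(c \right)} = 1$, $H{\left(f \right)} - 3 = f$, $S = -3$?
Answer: $\frac{1}{2880} \approx 0.00034722$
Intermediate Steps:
$H{\left(f \right)} = 3 + f$
$C{\left(c \right)} = \frac{1}{2}$ ($C{\left(c \right)} = \frac{1}{2} \cdot 1 = \frac{1}{2}$)
$Z{\left(F,m \right)} = -144$ ($Z{\left(F,m \right)} = - 4 \left(2 + 4\right)^{2} = - 4 \cdot 6^{2} = \left(-4\right) 36 = -144$)
$\frac{1}{Z{\left(H{\left(4 \right)},L \right)} U{\left(C{\left(S \right)},24 \right)}} = \frac{1}{\left(-144\right) \left(-20\right)} = \frac{1}{2880}$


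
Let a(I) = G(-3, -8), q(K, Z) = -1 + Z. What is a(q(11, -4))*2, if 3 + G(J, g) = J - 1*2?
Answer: -16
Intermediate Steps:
G(J, g) = -5 + J (G(J, g) = -3 + (J - 1*2) = -3 + (J - 2) = -3 + (-2 + J) = -5 + J)
a(I) = -8 (a(I) = -5 - 3 = -8)
a(q(11, -4))*2 = -8*2 = -16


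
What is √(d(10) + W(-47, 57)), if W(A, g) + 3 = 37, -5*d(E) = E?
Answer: 4*√2 ≈ 5.6569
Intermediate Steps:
d(E) = -E/5
W(A, g) = 34 (W(A, g) = -3 + 37 = 34)
√(d(10) + W(-47, 57)) = √(-⅕*10 + 34) = √(-2 + 34) = √32 = 4*√2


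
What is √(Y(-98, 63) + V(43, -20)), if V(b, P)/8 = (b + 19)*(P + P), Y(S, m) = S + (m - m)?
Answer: I*√19938 ≈ 141.2*I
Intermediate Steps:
Y(S, m) = S (Y(S, m) = S + 0 = S)
V(b, P) = 16*P*(19 + b) (V(b, P) = 8*((b + 19)*(P + P)) = 8*((19 + b)*(2*P)) = 8*(2*P*(19 + b)) = 16*P*(19 + b))
√(Y(-98, 63) + V(43, -20)) = √(-98 + 16*(-20)*(19 + 43)) = √(-98 + 16*(-20)*62) = √(-98 - 19840) = √(-19938) = I*√19938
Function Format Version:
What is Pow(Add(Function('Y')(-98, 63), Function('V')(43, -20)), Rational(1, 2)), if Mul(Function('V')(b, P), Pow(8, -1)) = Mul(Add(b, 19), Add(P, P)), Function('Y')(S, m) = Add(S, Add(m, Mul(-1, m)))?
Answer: Mul(I, Pow(19938, Rational(1, 2))) ≈ Mul(141.20, I)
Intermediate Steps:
Function('Y')(S, m) = S (Function('Y')(S, m) = Add(S, 0) = S)
Function('V')(b, P) = Mul(16, P, Add(19, b)) (Function('V')(b, P) = Mul(8, Mul(Add(b, 19), Add(P, P))) = Mul(8, Mul(Add(19, b), Mul(2, P))) = Mul(8, Mul(2, P, Add(19, b))) = Mul(16, P, Add(19, b)))
Pow(Add(Function('Y')(-98, 63), Function('V')(43, -20)), Rational(1, 2)) = Pow(Add(-98, Mul(16, -20, Add(19, 43))), Rational(1, 2)) = Pow(Add(-98, Mul(16, -20, 62)), Rational(1, 2)) = Pow(Add(-98, -19840), Rational(1, 2)) = Pow(-19938, Rational(1, 2)) = Mul(I, Pow(19938, Rational(1, 2)))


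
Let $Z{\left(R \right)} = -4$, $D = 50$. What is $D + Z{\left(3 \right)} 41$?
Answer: $-114$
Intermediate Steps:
$D + Z{\left(3 \right)} 41 = 50 - 164 = -114$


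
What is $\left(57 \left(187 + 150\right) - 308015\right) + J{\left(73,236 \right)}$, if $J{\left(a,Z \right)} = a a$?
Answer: $-283477$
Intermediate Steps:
$J{\left(a,Z \right)} = a^{2}$
$\left(57 \left(187 + 150\right) - 308015\right) + J{\left(73,236 \right)} = \left(57 \left(187 + 150\right) - 308015\right) + 73^{2} = \left(57 \cdot 337 - 308015\right) + 5329 = \left(19209 - 308015\right) + 5329 = -288806 + 5329 = -283477$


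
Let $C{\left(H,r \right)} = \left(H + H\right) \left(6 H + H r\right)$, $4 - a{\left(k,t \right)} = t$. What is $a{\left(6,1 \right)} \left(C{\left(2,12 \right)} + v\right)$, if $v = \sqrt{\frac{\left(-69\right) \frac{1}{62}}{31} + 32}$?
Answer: $432 + \frac{3 \sqrt{122870}}{62} \approx 448.96$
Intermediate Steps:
$a{\left(k,t \right)} = 4 - t$
$C{\left(H,r \right)} = 2 H \left(6 H + H r\right)$
$v = \frac{\sqrt{122870}}{62}$ ($v = \sqrt{\left(-69\right) \frac{1}{62} \cdot \frac{1}{31} + 32} = \sqrt{\left(- \frac{69}{62}\right) \frac{1}{31} + 32} = \sqrt{- \frac{69}{1922} + 32} = \sqrt{\frac{61435}{1922}} = \frac{\sqrt{122870}}{62} \approx 5.6537$)
$a{\left(6,1 \right)} \left(C{\left(2,12 \right)} + v\right) = \left(4 - 1\right) \left(2 \cdot 2^{2} \left(6 + 12\right) + \frac{\sqrt{122870}}{62}\right) = \left(4 - 1\right) \left(2 \cdot 4 \cdot 18 + \frac{\sqrt{122870}}{62}\right) = 3 \left(144 + \frac{\sqrt{122870}}{62}\right) = 432 + \frac{3 \sqrt{122870}}{62}$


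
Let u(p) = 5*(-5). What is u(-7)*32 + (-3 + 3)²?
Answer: -800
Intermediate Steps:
u(p) = -25
u(-7)*32 + (-3 + 3)² = -25*32 + (-3 + 3)² = -800 + 0² = -800 + 0 = -800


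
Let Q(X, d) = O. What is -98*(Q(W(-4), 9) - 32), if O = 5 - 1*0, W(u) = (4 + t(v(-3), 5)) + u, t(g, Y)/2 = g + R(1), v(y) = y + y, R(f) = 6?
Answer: 2646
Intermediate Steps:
v(y) = 2*y
t(g, Y) = 12 + 2*g (t(g, Y) = 2*(g + 6) = 2*(6 + g) = 12 + 2*g)
W(u) = 4 + u (W(u) = (4 + (12 + 2*(2*(-3)))) + u = (4 + (12 + 2*(-6))) + u = (4 + (12 - 12)) + u = (4 + 0) + u = 4 + u)
O = 5 (O = 5 + 0 = 5)
Q(X, d) = 5
-98*(Q(W(-4), 9) - 32) = -98*(5 - 32) = -98*(-27) = 2646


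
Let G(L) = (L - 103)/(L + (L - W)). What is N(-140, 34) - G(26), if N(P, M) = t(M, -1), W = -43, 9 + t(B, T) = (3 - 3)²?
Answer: -778/95 ≈ -8.1895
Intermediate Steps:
t(B, T) = -9 (t(B, T) = -9 + (3 - 3)² = -9 + 0² = -9 + 0 = -9)
N(P, M) = -9
G(L) = (-103 + L)/(43 + 2*L) (G(L) = (L - 103)/(L + (L - 1*(-43))) = (-103 + L)/(L + (L + 43)) = (-103 + L)/(L + (43 + L)) = (-103 + L)/(43 + 2*L))
N(-140, 34) - G(26) = -9 - (-103 + 26)/(43 + 2*26) = -9 - (-77)/(43 + 52) = -9 - (-77)/95 = -9 - 1*(-77/95) = -9 + 77/95 = -778/95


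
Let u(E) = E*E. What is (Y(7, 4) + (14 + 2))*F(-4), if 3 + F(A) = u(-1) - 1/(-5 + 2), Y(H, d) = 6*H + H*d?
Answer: -430/3 ≈ -143.33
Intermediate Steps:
u(E) = E²
F(A) = -5/3 (F(A) = -3 + ((-1)² - 1/(-5 + 2)) = -3 + (1 - 1/(-3)) = -3 + (1 - 1*(-⅓)) = -3 + (1 + ⅓) = -3 + 4/3 = -5/3)
(Y(7, 4) + (14 + 2))*F(-4) = (7*(6 + 4) + (14 + 2))*(-5/3) = (7*10 + 16)*(-5/3) = (70 + 16)*(-5/3) = 86*(-5/3) = -430/3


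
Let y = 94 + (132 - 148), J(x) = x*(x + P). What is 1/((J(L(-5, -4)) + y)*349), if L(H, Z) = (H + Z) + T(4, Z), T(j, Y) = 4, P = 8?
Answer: 1/21987 ≈ 4.5481e-5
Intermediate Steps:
L(H, Z) = 4 + H + Z (L(H, Z) = (H + Z) + 4 = 4 + H + Z)
J(x) = x*(8 + x) (J(x) = x*(x + 8) = x*(8 + x))
y = 78 (y = 94 - 16 = 78)
1/((J(L(-5, -4)) + y)*349) = 1/(((4 - 5 - 4)*(8 + (4 - 5 - 4)) + 78)*349) = (1/349)/(-5*(8 - 5) + 78) = (1/349)/(-5*3 + 78) = (1/349)/(-15 + 78) = (1/349)/63 = (1/63)*(1/349) = 1/21987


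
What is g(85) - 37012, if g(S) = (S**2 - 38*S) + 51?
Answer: -32966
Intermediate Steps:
g(S) = 51 + S**2 - 38*S
g(85) - 37012 = (51 + 85**2 - 38*85) - 37012 = (51 + 7225 - 3230) - 37012 = 4046 - 37012 = -32966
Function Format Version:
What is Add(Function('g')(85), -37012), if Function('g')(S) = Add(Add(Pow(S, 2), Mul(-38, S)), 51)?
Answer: -32966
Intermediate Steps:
Function('g')(S) = Add(51, Pow(S, 2), Mul(-38, S))
Add(Function('g')(85), -37012) = Add(Add(51, Pow(85, 2), Mul(-38, 85)), -37012) = Add(Add(51, 7225, -3230), -37012) = Add(4046, -37012) = -32966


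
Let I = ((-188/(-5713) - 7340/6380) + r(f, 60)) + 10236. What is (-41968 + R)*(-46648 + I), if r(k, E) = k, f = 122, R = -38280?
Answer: 183017015469848/62843 ≈ 2.9123e+9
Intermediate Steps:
I = 650857563/62843 (I = ((-188/(-5713) - 7340/6380) + 122) + 10236 = ((-188*(-1/5713) - 7340*1/6380) + 122) + 10236 = ((188/5713 - 367/319) + 122) + 10236 = (-70231/62843 + 122) + 10236 = 7596615/62843 + 10236 = 650857563/62843 ≈ 10357.)
(-41968 + R)*(-46648 + I) = (-41968 - 38280)*(-46648 + 650857563/62843) = -80248*(-2280642701/62843) = 183017015469848/62843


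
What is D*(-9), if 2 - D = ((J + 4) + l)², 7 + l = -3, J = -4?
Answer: 882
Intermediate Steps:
l = -10 (l = -7 - 3 = -10)
D = -98 (D = 2 - ((-4 + 4) - 10)² = 2 - (0 - 10)² = 2 - 1*(-10)² = 2 - 1*100 = 2 - 100 = -98)
D*(-9) = -98*(-9) = 882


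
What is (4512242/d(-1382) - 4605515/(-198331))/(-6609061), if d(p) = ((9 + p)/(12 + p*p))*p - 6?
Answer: 854595525411857261/6266932399459188415 ≈ 0.13637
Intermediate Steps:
d(p) = -6 + p*(9 + p)/(12 + p²) (d(p) = ((9 + p)/(12 + p²))*p - 6 = p*(9 + p)/(12 + p²) - 6 = -6 + p*(9 + p)/(12 + p²))
(4512242/d(-1382) - 4605515/(-198331))/(-6609061) = (4512242/(((-72 - 5*(-1382)² + 9*(-1382))/(12 + (-1382)²))) - 4605515/(-198331))/(-6609061) = (4512242/(((-72 - 5*1909924 - 12438)/(12 + 1909924))) - 4605515*(-1/198331))*(-1/6609061) = (4512242/(((-72 - 9549620 - 12438)/1909936)) + 4605515/198331)*(-1/6609061) = (4512242/(((1/1909936)*(-9562130))) + 4605515/198331)*(-1/6609061) = (4512242/(-4781065/954968) + 4605515/198331)*(-1/6609061) = (4512242*(-954968/4781065) + 4605515/198331)*(-1/6609061) = (-4309046718256/4781065 + 4605515/198331)*(-1/6609061) = -854595525411857261/948233402515*(-1/6609061) = 854595525411857261/6266932399459188415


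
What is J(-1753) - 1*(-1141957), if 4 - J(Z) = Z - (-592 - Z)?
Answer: 1144875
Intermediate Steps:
J(Z) = -588 - 2*Z (J(Z) = 4 - (Z - (-592 - Z)) = 4 - (Z + (592 + Z)) = 4 - (592 + 2*Z) = 4 + (-592 - 2*Z) = -588 - 2*Z)
J(-1753) - 1*(-1141957) = (-588 - 2*(-1753)) - 1*(-1141957) = (-588 + 3506) + 1141957 = 2918 + 1141957 = 1144875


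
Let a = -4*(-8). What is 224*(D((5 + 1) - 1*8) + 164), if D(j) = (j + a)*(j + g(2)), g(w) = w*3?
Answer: 63616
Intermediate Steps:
g(w) = 3*w
a = 32
D(j) = (6 + j)*(32 + j) (D(j) = (j + 32)*(j + 3*2) = (32 + j)*(j + 6) = (32 + j)*(6 + j) = (6 + j)*(32 + j))
224*(D((5 + 1) - 1*8) + 164) = 224*((192 + ((5 + 1) - 1*8)² + 38*((5 + 1) - 1*8)) + 164) = 224*((192 + (6 - 8)² + 38*(6 - 8)) + 164) = 224*((192 + (-2)² + 38*(-2)) + 164) = 224*((192 + 4 - 76) + 164) = 224*(120 + 164) = 224*284 = 63616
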